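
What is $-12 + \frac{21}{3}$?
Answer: $-5$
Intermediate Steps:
$-12 + \frac{21}{3} = -12 + 21 \cdot \frac{1}{3} = -12 + 7 = -5$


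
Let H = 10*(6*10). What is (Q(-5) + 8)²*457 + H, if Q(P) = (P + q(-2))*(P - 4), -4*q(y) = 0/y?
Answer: 1284313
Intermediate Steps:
q(y) = 0 (q(y) = -0/y = -¼*0 = 0)
Q(P) = P*(-4 + P) (Q(P) = (P + 0)*(P - 4) = P*(-4 + P))
H = 600 (H = 10*60 = 600)
(Q(-5) + 8)²*457 + H = (-5*(-4 - 5) + 8)²*457 + 600 = (-5*(-9) + 8)²*457 + 600 = (45 + 8)²*457 + 600 = 53²*457 + 600 = 2809*457 + 600 = 1283713 + 600 = 1284313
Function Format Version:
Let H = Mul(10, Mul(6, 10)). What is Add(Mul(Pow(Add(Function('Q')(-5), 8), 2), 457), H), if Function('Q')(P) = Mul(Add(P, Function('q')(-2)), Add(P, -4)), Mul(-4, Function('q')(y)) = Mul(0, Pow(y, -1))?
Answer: 1284313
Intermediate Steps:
Function('q')(y) = 0 (Function('q')(y) = Mul(Rational(-1, 4), Mul(0, Pow(y, -1))) = Mul(Rational(-1, 4), 0) = 0)
Function('Q')(P) = Mul(P, Add(-4, P)) (Function('Q')(P) = Mul(Add(P, 0), Add(P, -4)) = Mul(P, Add(-4, P)))
H = 600 (H = Mul(10, 60) = 600)
Add(Mul(Pow(Add(Function('Q')(-5), 8), 2), 457), H) = Add(Mul(Pow(Add(Mul(-5, Add(-4, -5)), 8), 2), 457), 600) = Add(Mul(Pow(Add(Mul(-5, -9), 8), 2), 457), 600) = Add(Mul(Pow(Add(45, 8), 2), 457), 600) = Add(Mul(Pow(53, 2), 457), 600) = Add(Mul(2809, 457), 600) = Add(1283713, 600) = 1284313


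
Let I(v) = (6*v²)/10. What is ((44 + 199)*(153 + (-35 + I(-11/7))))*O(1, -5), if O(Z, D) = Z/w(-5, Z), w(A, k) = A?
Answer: -7113339/1225 ≈ -5806.8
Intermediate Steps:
O(Z, D) = -Z/5 (O(Z, D) = Z/(-5) = Z*(-⅕) = -Z/5)
I(v) = 3*v²/5 (I(v) = (6*v²)*(⅒) = 3*v²/5)
((44 + 199)*(153 + (-35 + I(-11/7))))*O(1, -5) = ((44 + 199)*(153 + (-35 + 3*(-11/7)²/5)))*(-⅕*1) = (243*(153 + (-35 + 3*(-11*⅐)²/5)))*(-⅕) = (243*(153 + (-35 + 3*(-11/7)²/5)))*(-⅕) = (243*(153 + (-35 + (⅗)*(121/49))))*(-⅕) = (243*(153 + (-35 + 363/245)))*(-⅕) = (243*(153 - 8212/245))*(-⅕) = (243*(29273/245))*(-⅕) = (7113339/245)*(-⅕) = -7113339/1225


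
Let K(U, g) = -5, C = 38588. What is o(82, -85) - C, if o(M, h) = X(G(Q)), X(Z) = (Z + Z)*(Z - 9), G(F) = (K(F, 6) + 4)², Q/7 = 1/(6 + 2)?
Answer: -38604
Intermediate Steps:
Q = 7/8 (Q = 7/(6 + 2) = 7/8 ≈ 0.87500)
G(F) = 1 (G(F) = (-5 + 4)² = (-1)² = 1)
X(Z) = 2*Z*(-9 + Z) (X(Z) = (2*Z)*(-9 + Z) = 2*Z*(-9 + Z))
o(M, h) = -16 (o(M, h) = 2*1*(-9 + 1) = 2*1*(-8) = -16)
o(82, -85) - C = -16 - 1*38588 = -16 - 38588 = -38604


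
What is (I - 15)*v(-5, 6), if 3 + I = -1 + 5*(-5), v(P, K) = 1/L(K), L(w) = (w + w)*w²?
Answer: -11/108 ≈ -0.10185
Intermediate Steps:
L(w) = 2*w³ (L(w) = (2*w)*w² = 2*w³)
v(P, K) = 1/(2*K³)
I = -29 (I = -3 + (-1 + 5*(-5)) = -3 + (-1 - 25) = -3 - 26 = -29)
(I - 15)*v(-5, 6) = (-29 - 15)*((½)/6³) = -22/216 = -44*1/432 = -11/108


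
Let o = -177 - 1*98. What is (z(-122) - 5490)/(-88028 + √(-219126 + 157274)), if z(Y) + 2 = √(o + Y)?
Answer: (5492 - I*√397)/(88028 - 94*I*√7) ≈ 0.062389 - 5.0082e-5*I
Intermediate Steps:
o = -275 (o = -177 - 98 = -275)
z(Y) = -2 + √(-275 + Y)
(z(-122) - 5490)/(-88028 + √(-219126 + 157274)) = ((-2 + √(-275 - 122)) - 5490)/(-88028 + √(-219126 + 157274)) = ((-2 + √(-397)) - 5490)/(-88028 + √(-61852)) = ((-2 + I*√397) - 5490)/(-88028 + 94*I*√7) = (-5492 + I*√397)/(-88028 + 94*I*√7)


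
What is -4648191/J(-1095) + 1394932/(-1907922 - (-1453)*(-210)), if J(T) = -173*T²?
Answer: -7751830684888/12751564129275 ≈ -0.60791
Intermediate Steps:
-4648191/J(-1095) + 1394932/(-1907922 - (-1453)*(-210)) = -4648191/((-173*(-1095)²)) + 1394932/(-1907922 - (-1453)*(-210)) = -4648191/((-173*1199025)) + 1394932/(-1907922 - 1*305130) = -4648191/(-207431325) + 1394932/(-1907922 - 305130) = -4648191*(-1/207431325) + 1394932/(-2213052) = 1549397/69143775 + 1394932*(-1/2213052) = 1549397/69143775 - 348733/553263 = -7751830684888/12751564129275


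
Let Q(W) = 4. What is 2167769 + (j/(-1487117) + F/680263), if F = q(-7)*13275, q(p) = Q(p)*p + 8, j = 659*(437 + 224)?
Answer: 2192980918562902862/1011630671771 ≈ 2.1678e+6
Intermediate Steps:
j = 435599 (j = 659*661 = 435599)
q(p) = 8 + 4*p (q(p) = 4*p + 8 = 8 + 4*p)
F = -265500 (F = (8 + 4*(-7))*13275 = (8 - 28)*13275 = -20*13275 = -265500)
2167769 + (j/(-1487117) + F/680263) = 2167769 + (435599/(-1487117) - 265500/680263) = 2167769 + (435599*(-1/1487117) - 265500*1/680263) = 2167769 + (-435599/1487117 - 265500/680263) = 2167769 - 691151446037/1011630671771 = 2192980918562902862/1011630671771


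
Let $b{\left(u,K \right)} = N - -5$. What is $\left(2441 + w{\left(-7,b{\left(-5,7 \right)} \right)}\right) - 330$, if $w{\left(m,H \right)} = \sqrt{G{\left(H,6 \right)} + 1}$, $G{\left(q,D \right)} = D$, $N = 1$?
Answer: $2111 + \sqrt{7} \approx 2113.6$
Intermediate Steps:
$b{\left(u,K \right)} = 6$ ($b{\left(u,K \right)} = 1 - -5 = 1 + 5 = 6$)
$w{\left(m,H \right)} = \sqrt{7}$ ($w{\left(m,H \right)} = \sqrt{6 + 1} = \sqrt{7}$)
$\left(2441 + w{\left(-7,b{\left(-5,7 \right)} \right)}\right) - 330 = \left(2441 + \sqrt{7}\right) - 330 = 2111 + \sqrt{7}$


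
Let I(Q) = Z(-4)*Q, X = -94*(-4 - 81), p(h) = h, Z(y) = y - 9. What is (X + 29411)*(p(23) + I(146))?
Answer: -70126875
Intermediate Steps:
Z(y) = -9 + y
X = 7990 (X = -94*(-85) = 7990)
I(Q) = -13*Q (I(Q) = (-9 - 4)*Q = -13*Q)
(X + 29411)*(p(23) + I(146)) = (7990 + 29411)*(23 - 13*146) = 37401*(23 - 1898) = 37401*(-1875) = -70126875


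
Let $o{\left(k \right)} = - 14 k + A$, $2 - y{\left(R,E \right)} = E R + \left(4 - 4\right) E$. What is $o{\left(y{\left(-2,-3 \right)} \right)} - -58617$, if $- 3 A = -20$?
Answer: $\frac{176039}{3} \approx 58680.0$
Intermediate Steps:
$y{\left(R,E \right)} = 2 - E R$ ($y{\left(R,E \right)} = 2 - \left(E R + \left(4 - 4\right) E\right) = 2 - \left(E R + 0 E\right) = 2 - \left(E R + 0\right) = 2 - E R$)
$A = \frac{20}{3}$ ($A = \left(- \frac{1}{3}\right) \left(-20\right) = \frac{20}{3} \approx 6.6667$)
$o{\left(k \right)} = \frac{20}{3} - 14 k$ ($o{\left(k \right)} = - 14 k + \frac{20}{3} = \frac{20}{3} - 14 k$)
$o{\left(y{\left(-2,-3 \right)} \right)} - -58617 = \left(\frac{20}{3} - 14 \left(2 - \left(-3\right) \left(-2\right)\right)\right) - -58617 = \left(\frac{20}{3} - 14 \left(2 - 6\right)\right) + 58617 = \left(\frac{20}{3} - -56\right) + 58617 = \left(\frac{20}{3} + 56\right) + 58617 = \frac{188}{3} + 58617 = \frac{176039}{3}$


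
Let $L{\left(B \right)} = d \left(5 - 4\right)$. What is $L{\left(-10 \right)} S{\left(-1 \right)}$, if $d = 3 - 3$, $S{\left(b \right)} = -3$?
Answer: $0$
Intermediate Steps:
$d = 0$
$L{\left(B \right)} = 0$ ($L{\left(B \right)} = 0 \left(5 - 4\right) = 0 \cdot 1 = 0$)
$L{\left(-10 \right)} S{\left(-1 \right)} = 0 \left(-3\right) = 0$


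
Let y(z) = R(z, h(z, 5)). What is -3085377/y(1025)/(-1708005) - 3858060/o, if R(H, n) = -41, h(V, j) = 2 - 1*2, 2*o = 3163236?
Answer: -15280716910127/6153214974205 ≈ -2.4834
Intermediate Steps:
o = 1581618 (o = (½)*3163236 = 1581618)
h(V, j) = 0 (h(V, j) = 2 - 2 = 0)
y(z) = -41
-3085377/y(1025)/(-1708005) - 3858060/o = -3085377/(-41)/(-1708005) - 3858060/1581618 = -3085377*(-1/41)*(-1/1708005) - 3858060*1/1581618 = (3085377/41)*(-1/1708005) - 643010/263603 = -1028459/23342735 - 643010/263603 = -15280716910127/6153214974205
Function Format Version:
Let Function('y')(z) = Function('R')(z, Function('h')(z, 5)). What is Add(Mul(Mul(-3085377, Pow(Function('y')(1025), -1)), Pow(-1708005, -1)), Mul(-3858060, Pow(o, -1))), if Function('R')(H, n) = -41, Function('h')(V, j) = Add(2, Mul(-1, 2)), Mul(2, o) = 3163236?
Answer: Rational(-15280716910127, 6153214974205) ≈ -2.4834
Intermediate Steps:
o = 1581618 (o = Mul(Rational(1, 2), 3163236) = 1581618)
Function('h')(V, j) = 0 (Function('h')(V, j) = Add(2, -2) = 0)
Function('y')(z) = -41
Add(Mul(Mul(-3085377, Pow(Function('y')(1025), -1)), Pow(-1708005, -1)), Mul(-3858060, Pow(o, -1))) = Add(Mul(Mul(-3085377, Pow(-41, -1)), Pow(-1708005, -1)), Mul(-3858060, Pow(1581618, -1))) = Add(Mul(Mul(-3085377, Rational(-1, 41)), Rational(-1, 1708005)), Mul(-3858060, Rational(1, 1581618))) = Add(Mul(Rational(3085377, 41), Rational(-1, 1708005)), Rational(-643010, 263603)) = Add(Rational(-1028459, 23342735), Rational(-643010, 263603)) = Rational(-15280716910127, 6153214974205)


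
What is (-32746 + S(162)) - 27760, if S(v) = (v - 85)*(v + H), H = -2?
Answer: -48186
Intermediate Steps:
S(v) = (-85 + v)*(-2 + v) (S(v) = (v - 85)*(v - 2) = (-85 + v)*(-2 + v))
(-32746 + S(162)) - 27760 = (-32746 + (170 + 162² - 87*162)) - 27760 = (-32746 + (170 + 26244 - 14094)) - 27760 = (-32746 + 12320) - 27760 = -20426 - 27760 = -48186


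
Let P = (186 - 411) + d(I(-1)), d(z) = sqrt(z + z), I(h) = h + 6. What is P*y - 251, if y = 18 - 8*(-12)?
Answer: -25901 + 114*sqrt(10) ≈ -25541.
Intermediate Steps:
y = 114 (y = 18 + 96 = 114)
I(h) = 6 + h
d(z) = sqrt(2)*sqrt(z) (d(z) = sqrt(2*z) = sqrt(2)*sqrt(z))
P = -225 + sqrt(10) (P = (186 - 411) + sqrt(2)*sqrt(6 - 1) = -225 + sqrt(2)*sqrt(5) = -225 + sqrt(10) ≈ -221.84)
P*y - 251 = (-225 + sqrt(10))*114 - 251 = (-25650 + 114*sqrt(10)) - 251 = -25901 + 114*sqrt(10)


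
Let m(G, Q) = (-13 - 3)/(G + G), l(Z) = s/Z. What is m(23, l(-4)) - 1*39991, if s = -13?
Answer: -919801/23 ≈ -39991.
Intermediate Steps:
l(Z) = -13/Z
m(G, Q) = -8/G (m(G, Q) = -16*1/(2*G) = -8/G)
m(23, l(-4)) - 1*39991 = -8/23 - 1*39991 = -8*1/23 - 39991 = -8/23 - 39991 = -919801/23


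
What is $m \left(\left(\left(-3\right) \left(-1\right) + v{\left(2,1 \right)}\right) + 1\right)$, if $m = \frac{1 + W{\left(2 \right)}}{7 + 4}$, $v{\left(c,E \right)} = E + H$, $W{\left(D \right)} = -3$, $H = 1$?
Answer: $- \frac{12}{11} \approx -1.0909$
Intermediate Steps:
$v{\left(c,E \right)} = 1 + E$ ($v{\left(c,E \right)} = E + 1 = 1 + E$)
$m = - \frac{2}{11}$ ($m = \frac{1 - 3}{7 + 4} = - \frac{2}{11} \approx -0.18182$)
$m \left(\left(\left(-3\right) \left(-1\right) + v{\left(2,1 \right)}\right) + 1\right) = - \frac{2 \left(\left(\left(-3\right) \left(-1\right) + \left(1 + 1\right)\right) + 1\right)}{11} = - \frac{2 \left(\left(3 + 2\right) + 1\right)}{11} = - \frac{2 \left(5 + 1\right)}{11} = \left(- \frac{2}{11}\right) 6 = - \frac{12}{11}$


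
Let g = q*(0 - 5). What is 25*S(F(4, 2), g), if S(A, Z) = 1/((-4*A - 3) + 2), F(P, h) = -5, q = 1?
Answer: 25/19 ≈ 1.3158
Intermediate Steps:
g = -5 (g = 1*(0 - 5) = 1*(-5) = -5)
S(A, Z) = 1/(-1 - 4*A) (S(A, Z) = 1/((-3 - 4*A) + 2) = 1/(-1 - 4*A))
25*S(F(4, 2), g) = 25*(-1/(1 + 4*(-5))) = 25*(-1/(1 - 20)) = 25*(-1/(-19)) = 25*(-1*(-1/19)) = 25*(1/19) = 25/19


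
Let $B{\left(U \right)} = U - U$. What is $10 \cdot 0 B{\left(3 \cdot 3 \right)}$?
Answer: $0$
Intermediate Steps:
$B{\left(U \right)} = 0$
$10 \cdot 0 B{\left(3 \cdot 3 \right)} = 10 \cdot 0 \cdot 0 = 0 \cdot 0 = 0$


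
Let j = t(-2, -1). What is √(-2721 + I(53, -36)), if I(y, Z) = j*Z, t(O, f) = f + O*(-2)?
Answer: I*√2829 ≈ 53.188*I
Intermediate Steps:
t(O, f) = f - 2*O
j = 3 (j = -1 - 2*(-2) = -1 + 4 = 3)
I(y, Z) = 3*Z
√(-2721 + I(53, -36)) = √(-2721 + 3*(-36)) = √(-2721 - 108) = √(-2829) = I*√2829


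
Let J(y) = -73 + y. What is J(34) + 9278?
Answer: 9239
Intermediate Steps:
J(34) + 9278 = (-73 + 34) + 9278 = -39 + 9278 = 9239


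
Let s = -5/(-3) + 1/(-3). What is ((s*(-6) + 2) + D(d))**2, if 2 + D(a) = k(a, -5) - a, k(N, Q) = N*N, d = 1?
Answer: 64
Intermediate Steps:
s = 4/3 (s = -5*(-1/3) + 1*(-1/3) = 5/3 - 1/3 = 4/3 ≈ 1.3333)
k(N, Q) = N**2
D(a) = -2 + a**2 - a (D(a) = -2 + (a**2 - a) = -2 + a**2 - a)
((s*(-6) + 2) + D(d))**2 = (((4/3)*(-6) + 2) + (-2 + 1**2 - 1*1))**2 = ((-8 + 2) + (-2 + 1 - 1))**2 = (-6 - 2)**2 = (-8)**2 = 64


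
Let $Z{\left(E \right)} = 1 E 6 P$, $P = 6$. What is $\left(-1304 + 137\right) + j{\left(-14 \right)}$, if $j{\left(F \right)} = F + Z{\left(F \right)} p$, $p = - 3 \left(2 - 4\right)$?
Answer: $-4205$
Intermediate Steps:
$Z{\left(E \right)} = 36 E$ ($Z{\left(E \right)} = 1 E 6 \cdot 6 = 1 \cdot 6 E 6 = 1 \cdot 36 E = 36 E$)
$p = 6$ ($p = \left(-3\right) \left(-2\right) = 6$)
$j{\left(F \right)} = 217 F$ ($j{\left(F \right)} = F + 36 F 6 = F + 216 F = 217 F$)
$\left(-1304 + 137\right) + j{\left(-14 \right)} = \left(-1304 + 137\right) + 217 \left(-14\right) = -1167 - 3038 = -4205$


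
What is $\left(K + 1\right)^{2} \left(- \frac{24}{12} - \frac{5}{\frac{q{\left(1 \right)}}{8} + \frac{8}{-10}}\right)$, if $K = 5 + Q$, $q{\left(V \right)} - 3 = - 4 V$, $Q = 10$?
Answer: $\frac{32256}{37} \approx 871.78$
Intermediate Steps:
$q{\left(V \right)} = 3 - 4 V$
$K = 15$ ($K = 5 + 10 = 15$)
$\left(K + 1\right)^{2} \left(- \frac{24}{12} - \frac{5}{\frac{q{\left(1 \right)}}{8} + \frac{8}{-10}}\right) = \left(15 + 1\right)^{2} \left(- \frac{24}{12} - \frac{5}{\frac{3 - 4}{8} + \frac{8}{-10}}\right) = 16^{2} \left(\left(-24\right) \frac{1}{12} - \frac{5}{\left(3 - 4\right) \frac{1}{8} + 8 \left(- \frac{1}{10}\right)}\right) = 256 \left(-2 - \frac{5}{\left(-1\right) \frac{1}{8} - \frac{4}{5}}\right) = 256 \left(-2 - \frac{5}{- \frac{1}{8} - \frac{4}{5}}\right) = 256 \left(-2 - \frac{5}{- \frac{37}{40}}\right) = 256 \left(-2 - - \frac{200}{37}\right) = 256 \left(-2 + \frac{200}{37}\right) = 256 \cdot \frac{126}{37} = \frac{32256}{37}$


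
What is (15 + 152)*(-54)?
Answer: -9018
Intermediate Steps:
(15 + 152)*(-54) = 167*(-54) = -9018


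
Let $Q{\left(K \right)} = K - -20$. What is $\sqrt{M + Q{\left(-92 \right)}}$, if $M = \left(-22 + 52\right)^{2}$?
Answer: $6 \sqrt{23} \approx 28.775$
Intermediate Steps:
$Q{\left(K \right)} = 20 + K$ ($Q{\left(K \right)} = K + 20 = 20 + K$)
$M = 900$ ($M = 30^{2} = 900$)
$\sqrt{M + Q{\left(-92 \right)}} = \sqrt{900 + \left(20 - 92\right)} = \sqrt{900 - 72} = \sqrt{828} = 6 \sqrt{23}$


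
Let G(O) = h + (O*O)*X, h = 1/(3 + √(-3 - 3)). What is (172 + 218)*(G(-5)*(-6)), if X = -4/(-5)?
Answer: -47268 + 156*I*√6 ≈ -47268.0 + 382.12*I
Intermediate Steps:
X = ⅘ (X = -4*(-⅕) = ⅘ ≈ 0.80000)
h = 1/(3 + I*√6) (h = 1/(3 + √(-6)) = 1/(3 + I*√6) ≈ 0.2 - 0.1633*I)
G(O) = ⅕ + 4*O²/5 - I*√6/15 (G(O) = (⅕ - I*√6/15) + (O*O)*(⅘) = (⅕ - I*√6/15) + O²*(⅘) = (⅕ - I*√6/15) + 4*O²/5 = ⅕ + 4*O²/5 - I*√6/15)
(172 + 218)*(G(-5)*(-6)) = (172 + 218)*((⅕ + (⅘)*(-5)² - I*√6/15)*(-6)) = 390*((⅕ + (⅘)*25 - I*√6/15)*(-6)) = 390*((⅕ + 20 - I*√6/15)*(-6)) = 390*((101/5 - I*√6/15)*(-6)) = 390*(-606/5 + 2*I*√6/5) = -47268 + 156*I*√6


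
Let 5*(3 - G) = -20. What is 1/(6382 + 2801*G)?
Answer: 1/25989 ≈ 3.8478e-5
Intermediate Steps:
G = 7 (G = 3 - ⅕*(-20) = 3 + 4 = 7)
1/(6382 + 2801*G) = 1/(6382 + 2801*7) = 1/(6382 + 19607) = 1/25989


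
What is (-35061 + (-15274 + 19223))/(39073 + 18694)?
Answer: -31112/57767 ≈ -0.53858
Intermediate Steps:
(-35061 + (-15274 + 19223))/(39073 + 18694) = (-35061 + 3949)/57767 = -31112*1/57767 = -31112/57767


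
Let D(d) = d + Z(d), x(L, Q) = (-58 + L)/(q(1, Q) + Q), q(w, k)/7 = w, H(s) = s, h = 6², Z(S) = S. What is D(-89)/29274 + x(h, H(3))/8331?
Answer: -1289434/203234745 ≈ -0.0063446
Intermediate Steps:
h = 36
q(w, k) = 7*w
x(L, Q) = (-58 + L)/(7 + Q) (x(L, Q) = (-58 + L)/(7*1 + Q) = (-58 + L)/(7 + Q))
D(d) = 2*d (D(d) = d + d = 2*d)
D(-89)/29274 + x(h, H(3))/8331 = (2*(-89))/29274 + ((-58 + 36)/(7 + 3))/8331 = -178*1/29274 + (-22/10)*(1/8331) = -89/14637 + ((⅒)*(-22))*(1/8331) = -89/14637 - 11/5*1/8331 = -89/14637 - 11/41655 = -1289434/203234745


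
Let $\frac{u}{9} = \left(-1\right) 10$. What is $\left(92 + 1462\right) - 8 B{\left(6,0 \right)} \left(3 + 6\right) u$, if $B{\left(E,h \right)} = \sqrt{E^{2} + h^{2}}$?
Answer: $60419520$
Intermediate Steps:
$u = -90$ ($u = 9 \left(\left(-1\right) 10\right) = 9 \left(-10\right) = -90$)
$\left(92 + 1462\right) - 8 B{\left(6,0 \right)} \left(3 + 6\right) u = \left(92 + 1462\right) - 8 \sqrt{6^{2} + 0^{2}} \left(3 + 6\right) \left(-90\right) = 1554 - 8 \sqrt{36 + 0} \cdot 9 \left(-90\right) = 1554 - 8 \sqrt{36} \cdot 9 \left(-90\right) = 1554 - 8 \cdot 6 \cdot 9 \left(-90\right) = 1554 \left(-8\right) 54 \left(-90\right) = 1554 \left(\left(-432\right) \left(-90\right)\right) = 1554 \cdot 38880 = 60419520$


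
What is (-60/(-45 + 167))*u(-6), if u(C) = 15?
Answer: -450/61 ≈ -7.3771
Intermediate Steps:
(-60/(-45 + 167))*u(-6) = (-60/(-45 + 167))*15 = (-60/122)*15 = ((1/122)*(-60))*15 = -30/61*15 = -450/61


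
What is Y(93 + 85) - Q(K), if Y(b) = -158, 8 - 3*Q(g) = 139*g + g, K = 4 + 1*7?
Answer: 1058/3 ≈ 352.67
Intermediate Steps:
K = 11 (K = 4 + 7 = 11)
Q(g) = 8/3 - 140*g/3 (Q(g) = 8/3 - (139*g + g)/3 = 8/3 - 140*g/3)
Y(93 + 85) - Q(K) = -158 - (8/3 - 140/3*11) = -158 - (8/3 - 1540/3) = -158 - 1*(-1532/3) = -158 + 1532/3 = 1058/3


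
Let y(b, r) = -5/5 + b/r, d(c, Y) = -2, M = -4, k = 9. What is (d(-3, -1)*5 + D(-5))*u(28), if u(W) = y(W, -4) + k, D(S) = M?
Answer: -14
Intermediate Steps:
D(S) = -4
y(b, r) = -1 + b/r (y(b, r) = -5*⅕ + b/r = -1 + b/r)
u(W) = 8 - W/4 (u(W) = (W - 1*(-4))/(-4) + 9 = -(W + 4)/4 + 9 = -(4 + W)/4 + 9 = (-1 - W/4) + 9 = 8 - W/4)
(d(-3, -1)*5 + D(-5))*u(28) = (-2*5 - 4)*(8 - ¼*28) = (-10 - 4)*(8 - 7) = -14*1 = -14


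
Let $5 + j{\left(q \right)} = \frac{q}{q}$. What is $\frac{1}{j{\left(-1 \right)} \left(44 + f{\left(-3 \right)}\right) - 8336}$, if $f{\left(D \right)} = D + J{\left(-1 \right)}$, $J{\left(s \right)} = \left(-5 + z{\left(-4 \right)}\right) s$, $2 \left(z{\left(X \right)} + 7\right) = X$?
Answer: $- \frac{1}{8556} \approx -0.00011688$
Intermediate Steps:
$j{\left(q \right)} = -4$ ($j{\left(q \right)} = -5 + \frac{q}{q} = -5 + 1 = -4$)
$z{\left(X \right)} = -7 + \frac{X}{2}$
$J{\left(s \right)} = - 14 s$ ($J{\left(s \right)} = \left(-5 + \left(-7 + \frac{1}{2} \left(-4\right)\right)\right) s = \left(-5 - 9\right) s = - 14 s$)
$f{\left(D \right)} = 14 + D$ ($f{\left(D \right)} = D - -14 = D + 14 = 14 + D$)
$\frac{1}{j{\left(-1 \right)} \left(44 + f{\left(-3 \right)}\right) - 8336} = \frac{1}{- 4 \left(44 + \left(14 - 3\right)\right) - 8336} = \frac{1}{- 4 \left(44 + 11\right) - 8336} = \frac{1}{\left(-4\right) 55 - 8336} = \frac{1}{-220 - 8336} = \frac{1}{-8556} = - \frac{1}{8556}$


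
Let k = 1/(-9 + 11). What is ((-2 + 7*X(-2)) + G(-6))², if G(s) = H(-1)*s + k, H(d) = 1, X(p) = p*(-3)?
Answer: 4761/4 ≈ 1190.3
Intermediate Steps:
X(p) = -3*p
k = ½ (k = 1/2 = ½ ≈ 0.50000)
G(s) = ½ + s (G(s) = 1*s + ½ = s + ½ = ½ + s)
((-2 + 7*X(-2)) + G(-6))² = ((-2 + 7*(-3*(-2))) + (½ - 6))² = ((-2 + 7*6) - 11/2)² = ((-2 + 42) - 11/2)² = (40 - 11/2)² = (69/2)² = 4761/4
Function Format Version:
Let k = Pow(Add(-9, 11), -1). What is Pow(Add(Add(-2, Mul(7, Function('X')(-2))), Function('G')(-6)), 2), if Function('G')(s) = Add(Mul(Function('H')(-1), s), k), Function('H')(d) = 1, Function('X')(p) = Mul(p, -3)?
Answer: Rational(4761, 4) ≈ 1190.3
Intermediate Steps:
Function('X')(p) = Mul(-3, p)
k = Rational(1, 2) (k = Pow(2, -1) = Rational(1, 2) ≈ 0.50000)
Function('G')(s) = Add(Rational(1, 2), s) (Function('G')(s) = Add(Mul(1, s), Rational(1, 2)) = Add(s, Rational(1, 2)) = Add(Rational(1, 2), s))
Pow(Add(Add(-2, Mul(7, Function('X')(-2))), Function('G')(-6)), 2) = Pow(Add(Add(-2, Mul(7, Mul(-3, -2))), Add(Rational(1, 2), -6)), 2) = Pow(Add(Add(-2, Mul(7, 6)), Rational(-11, 2)), 2) = Pow(Add(Add(-2, 42), Rational(-11, 2)), 2) = Pow(Add(40, Rational(-11, 2)), 2) = Pow(Rational(69, 2), 2) = Rational(4761, 4)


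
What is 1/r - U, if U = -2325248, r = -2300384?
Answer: 5348963295231/2300384 ≈ 2.3252e+6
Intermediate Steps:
1/r - U = 1/(-2300384) - 1*(-2325248) = -1/2300384 + 2325248 = 5348963295231/2300384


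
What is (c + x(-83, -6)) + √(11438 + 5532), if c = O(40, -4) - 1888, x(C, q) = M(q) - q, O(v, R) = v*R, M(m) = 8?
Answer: -2034 + √16970 ≈ -1903.7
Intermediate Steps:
O(v, R) = R*v
x(C, q) = 8 - q
c = -2048 (c = -4*40 - 1888 = -160 - 1888 = -2048)
(c + x(-83, -6)) + √(11438 + 5532) = (-2048 + (8 - 1*(-6))) + √(11438 + 5532) = (-2048 + (8 + 6)) + √16970 = (-2048 + 14) + √16970 = -2034 + √16970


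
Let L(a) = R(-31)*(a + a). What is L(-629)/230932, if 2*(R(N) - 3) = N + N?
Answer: 8806/57733 ≈ 0.15253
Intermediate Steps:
R(N) = 3 + N (R(N) = 3 + (N + N)/2 = 3 + (2*N)/2 = 3 + N)
L(a) = -56*a (L(a) = (3 - 31)*(a + a) = -56*a)
L(-629)/230932 = -56*(-629)/230932 = 35224*(1/230932) = 8806/57733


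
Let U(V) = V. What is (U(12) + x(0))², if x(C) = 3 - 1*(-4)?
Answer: 361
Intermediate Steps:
x(C) = 7 (x(C) = 3 + 4 = 7)
(U(12) + x(0))² = (12 + 7)² = 19² = 361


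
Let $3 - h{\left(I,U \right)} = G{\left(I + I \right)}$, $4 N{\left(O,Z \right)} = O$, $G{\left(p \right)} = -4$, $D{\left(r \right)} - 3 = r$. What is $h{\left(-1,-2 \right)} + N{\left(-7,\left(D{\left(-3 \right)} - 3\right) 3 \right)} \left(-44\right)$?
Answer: $84$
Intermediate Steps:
$D{\left(r \right)} = 3 + r$
$N{\left(O,Z \right)} = \frac{O}{4}$
$h{\left(I,U \right)} = 7$ ($h{\left(I,U \right)} = 3 - -4 = 3 + 4 = 7$)
$h{\left(-1,-2 \right)} + N{\left(-7,\left(D{\left(-3 \right)} - 3\right) 3 \right)} \left(-44\right) = 7 + \frac{1}{4} \left(-7\right) \left(-44\right) = 7 - -77 = 7 + 77 = 84$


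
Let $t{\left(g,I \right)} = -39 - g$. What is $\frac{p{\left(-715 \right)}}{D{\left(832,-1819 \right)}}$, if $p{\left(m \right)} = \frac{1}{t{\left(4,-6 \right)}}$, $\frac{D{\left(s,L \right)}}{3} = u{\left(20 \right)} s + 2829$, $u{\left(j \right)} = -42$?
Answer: $\frac{1}{4142835} \approx 2.4138 \cdot 10^{-7}$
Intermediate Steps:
$D{\left(s,L \right)} = 8487 - 126 s$ ($D{\left(s,L \right)} = 3 \left(- 42 s + 2829\right) = 3 \left(2829 - 42 s\right) = 8487 - 126 s$)
$p{\left(m \right)} = - \frac{1}{43}$ ($p{\left(m \right)} = \frac{1}{-39 - 4} = \frac{1}{-43} = - \frac{1}{43}$)
$\frac{p{\left(-715 \right)}}{D{\left(832,-1819 \right)}} = - \frac{1}{43 \left(8487 - 104832\right)} = - \frac{1}{43 \left(-96345\right)} = \left(- \frac{1}{43}\right) \left(- \frac{1}{96345}\right) = \frac{1}{4142835}$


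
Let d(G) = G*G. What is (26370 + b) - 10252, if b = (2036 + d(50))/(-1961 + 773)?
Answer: 177256/11 ≈ 16114.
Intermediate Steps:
d(G) = G**2
b = -42/11 (b = (2036 + 50**2)/(-1961 + 773) = (2036 + 2500)/(-1188) = 4536*(-1/1188) = -42/11 ≈ -3.8182)
(26370 + b) - 10252 = (26370 - 42/11) - 10252 = 290028/11 - 10252 = 177256/11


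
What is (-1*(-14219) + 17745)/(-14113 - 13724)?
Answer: -31964/27837 ≈ -1.1483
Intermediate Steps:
(-1*(-14219) + 17745)/(-14113 - 13724) = (14219 + 17745)/(-27837) = 31964*(-1/27837) = -31964/27837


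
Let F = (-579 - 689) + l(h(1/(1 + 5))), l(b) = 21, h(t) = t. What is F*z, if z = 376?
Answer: -468872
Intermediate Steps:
F = -1247 (F = (-579 - 689) + 21 = -1268 + 21 = -1247)
F*z = -1247*376 = -468872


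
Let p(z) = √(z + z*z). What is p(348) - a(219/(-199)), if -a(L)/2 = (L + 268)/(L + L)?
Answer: -53113/219 + 2*√30363 ≈ 105.97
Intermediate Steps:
a(L) = -(268 + L)/L (a(L) = -2*(L + 268)/(L + L) = -2*(268 + L)/(2*L) = -2*(268 + L)*1/(2*L) = -(268 + L)/L)
p(z) = √(z + z²)
p(348) - a(219/(-199)) = √(348*(1 + 348)) - (-268 - 219/(-199))/(219/(-199)) = √(348*349) - (-268 - 219*(-1)/199)/(219*(-1/199)) = √121452 - (-268 - 1*(-219/199))/(-219/199) = 2*√30363 - (-199)*(-268 + 219/199)/219 = 2*√30363 - (-199)*(-53113)/(219*199) = 2*√30363 - 1*53113/219 = 2*√30363 - 53113/219 = -53113/219 + 2*√30363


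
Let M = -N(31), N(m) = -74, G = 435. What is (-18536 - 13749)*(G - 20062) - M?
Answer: 633657621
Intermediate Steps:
M = 74 (M = -1*(-74) = 74)
(-18536 - 13749)*(G - 20062) - M = (-18536 - 13749)*(435 - 20062) - 1*74 = -32285*(-19627) - 74 = 633657695 - 74 = 633657621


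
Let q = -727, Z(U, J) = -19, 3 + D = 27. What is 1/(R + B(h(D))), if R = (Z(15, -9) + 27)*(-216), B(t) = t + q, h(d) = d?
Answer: -1/2431 ≈ -0.00041135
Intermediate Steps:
D = 24 (D = -3 + 27 = 24)
B(t) = -727 + t (B(t) = t - 727 = -727 + t)
R = -1728 (R = (-19 + 27)*(-216) = 8*(-216) = -1728)
1/(R + B(h(D))) = 1/(-1728 + (-727 + 24)) = 1/(-1728 - 703) = 1/(-2431) = -1/2431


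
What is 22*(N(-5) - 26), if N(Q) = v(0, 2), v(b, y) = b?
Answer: -572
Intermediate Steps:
N(Q) = 0
22*(N(-5) - 26) = 22*(0 - 26) = 22*(-26) = -572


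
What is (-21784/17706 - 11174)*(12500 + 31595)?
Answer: -4362508575830/8853 ≈ -4.9277e+8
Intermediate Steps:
(-21784/17706 - 11174)*(12500 + 31595) = (-21784*1/17706 - 11174)*44095 = (-10892/8853 - 11174)*44095 = -98934314/8853*44095 = -4362508575830/8853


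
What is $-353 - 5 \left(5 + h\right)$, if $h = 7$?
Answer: $-413$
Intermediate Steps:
$-353 - 5 \left(5 + h\right) = -353 - 5 \left(5 + 7\right) = -353 - 60 = -413$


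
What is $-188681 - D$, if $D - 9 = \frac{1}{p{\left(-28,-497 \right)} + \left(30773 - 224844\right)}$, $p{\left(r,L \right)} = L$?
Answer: $- \frac{36713035919}{194568} \approx -1.8869 \cdot 10^{5}$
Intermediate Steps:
$D = \frac{1751111}{194568}$ ($D = 9 + \frac{1}{-497 + \left(30773 - 224844\right)} = 9 + \frac{1}{-497 - 194071} = 9 + \frac{1}{-194568} = 9 - \frac{1}{194568} = \frac{1751111}{194568} \approx 9.0$)
$-188681 - D = -188681 - \frac{1751111}{194568} = - \frac{36713035919}{194568}$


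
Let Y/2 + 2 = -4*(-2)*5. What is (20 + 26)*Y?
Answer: 3496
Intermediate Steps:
Y = 76 (Y = -4 + 2*(-4*(-2)*5) = -4 + 2*(8*5) = -4 + 2*40 = -4 + 80 = 76)
(20 + 26)*Y = (20 + 26)*76 = 46*76 = 3496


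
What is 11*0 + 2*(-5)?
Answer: -10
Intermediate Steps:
11*0 + 2*(-5) = 0 - 10 = -10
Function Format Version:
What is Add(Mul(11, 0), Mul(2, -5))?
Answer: -10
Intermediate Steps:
Add(Mul(11, 0), Mul(2, -5)) = Add(0, -10) = -10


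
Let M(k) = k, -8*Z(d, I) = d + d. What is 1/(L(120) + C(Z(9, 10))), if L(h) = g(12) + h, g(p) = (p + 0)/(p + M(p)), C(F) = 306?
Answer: 2/853 ≈ 0.0023447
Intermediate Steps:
Z(d, I) = -d/4 (Z(d, I) = -(d + d)/8 = -d/4)
g(p) = ½ (g(p) = (p + 0)/(p + p) = p/((2*p)) = p*(1/(2*p)) = ½)
L(h) = ½ + h
1/(L(120) + C(Z(9, 10))) = 1/((½ + 120) + 306) = 1/(241/2 + 306) = 1/(853/2) = 2/853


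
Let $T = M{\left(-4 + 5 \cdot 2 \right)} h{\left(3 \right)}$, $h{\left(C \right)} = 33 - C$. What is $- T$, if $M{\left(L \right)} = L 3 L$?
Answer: $-3240$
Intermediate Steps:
$M{\left(L \right)} = 3 L^{2}$ ($M{\left(L \right)} = 3 L L = 3 L^{2}$)
$T = 3240$ ($T = 3 \left(-4 + 5 \cdot 2\right)^{2} \left(33 - 3\right) = 3 \left(-4 + 10\right)^{2} \left(33 - 3\right) = 3 \cdot 6^{2} \cdot 30 = 3 \cdot 36 \cdot 30 = 108 \cdot 30 = 3240$)
$- T = \left(-1\right) 3240 = -3240$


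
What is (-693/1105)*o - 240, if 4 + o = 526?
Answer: -626946/1105 ≈ -567.37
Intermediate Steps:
o = 522 (o = -4 + 526 = 522)
(-693/1105)*o - 240 = -693/1105*522 - 240 = -361746/1105 - 240 = -626946/1105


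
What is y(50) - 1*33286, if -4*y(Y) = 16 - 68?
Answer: -33273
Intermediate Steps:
y(Y) = 13 (y(Y) = -(16 - 68)/4 = -¼*(-52) = 13)
y(50) - 1*33286 = 13 - 1*33286 = 13 - 33286 = -33273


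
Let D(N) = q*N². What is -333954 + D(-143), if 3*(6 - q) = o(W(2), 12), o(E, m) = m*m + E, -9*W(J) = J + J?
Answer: -32124128/27 ≈ -1.1898e+6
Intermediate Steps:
W(J) = -2*J/9 (W(J) = -(J + J)/9 = -2*J/9)
o(E, m) = E + m² (o(E, m) = m² + E = E + m²)
q = -1130/27 (q = 6 - (-2/9*2 + 12²)/3 = 6 - (-4/9 + 144)/3 = 6 - ⅓*1292/9 = 6 - 1292/27 = -1130/27 ≈ -41.852)
D(N) = -1130*N²/27
-333954 + D(-143) = -333954 - 1130/27*(-143)² = -333954 - 1130/27*20449 = -333954 - 23107370/27 = -32124128/27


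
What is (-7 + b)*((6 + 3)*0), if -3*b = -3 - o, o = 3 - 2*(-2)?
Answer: 0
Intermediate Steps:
o = 7 (o = 3 + 4 = 7)
b = 10/3 (b = -(-3 - 1*7)/3 = -(-3 - 7)/3 = -1/3*(-10) = 10/3 ≈ 3.3333)
(-7 + b)*((6 + 3)*0) = (-7 + 10/3)*((6 + 3)*0) = -33*0 = -11/3*0 = 0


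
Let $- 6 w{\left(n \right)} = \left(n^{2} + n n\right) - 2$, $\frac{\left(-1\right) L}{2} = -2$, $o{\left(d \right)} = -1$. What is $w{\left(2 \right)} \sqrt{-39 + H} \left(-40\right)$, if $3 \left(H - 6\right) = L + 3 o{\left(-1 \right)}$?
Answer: $\frac{280 i \sqrt{6}}{3} \approx 228.62 i$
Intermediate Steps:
$L = 4$ ($L = \left(-2\right) \left(-2\right) = 4$)
$H = \frac{19}{3}$ ($H = 6 + \frac{4 + 3 \left(-1\right)}{3} = 6 + \frac{4 - 3}{3} = 6 + \frac{1}{3} \cdot 1 = 6 + \frac{1}{3} = \frac{19}{3} \approx 6.3333$)
$w{\left(n \right)} = \frac{1}{3} - \frac{n^{2}}{3}$ ($w{\left(n \right)} = - \frac{\left(n^{2} + n n\right) - 2}{6} = - \frac{\left(n^{2} + n^{2}\right) - 2}{6} = - \frac{2 n^{2} - 2}{6} = - \frac{-2 + 2 n^{2}}{6} = \frac{1}{3} - \frac{n^{2}}{3}$)
$w{\left(2 \right)} \sqrt{-39 + H} \left(-40\right) = \left(\frac{1}{3} - \frac{2^{2}}{3}\right) \sqrt{-39 + \frac{19}{3}} \left(-40\right) = \left(\frac{1}{3} - \frac{4}{3}\right) \sqrt{- \frac{98}{3}} \left(-40\right) = \left(\frac{1}{3} - \frac{4}{3}\right) \frac{7 i \sqrt{6}}{3} \left(-40\right) = - \frac{7 i \sqrt{6}}{3} \left(-40\right) = \frac{280 i \sqrt{6}}{3}$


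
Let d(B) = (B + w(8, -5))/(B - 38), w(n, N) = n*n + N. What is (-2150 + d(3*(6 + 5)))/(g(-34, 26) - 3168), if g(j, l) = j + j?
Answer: 5421/8090 ≈ 0.67009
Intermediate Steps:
w(n, N) = N + n² (w(n, N) = n² + N = N + n²)
d(B) = (59 + B)/(-38 + B) (d(B) = (B + (-5 + 8²))/(B - 38) = (B + (-5 + 64))/(-38 + B) = (B + 59)/(-38 + B) = (59 + B)/(-38 + B))
g(j, l) = 2*j
(-2150 + d(3*(6 + 5)))/(g(-34, 26) - 3168) = (-2150 + (59 + 3*(6 + 5))/(-38 + 3*(6 + 5)))/(2*(-34) - 3168) = (-2150 + (59 + 3*11)/(-38 + 3*11))/(-68 - 3168) = (-2150 + (59 + 33)/(-38 + 33))/(-3236) = (-2150 + 92/(-5))*(-1/3236) = (-2150 - ⅕*92)*(-1/3236) = (-2150 - 92/5)*(-1/3236) = -10842/5*(-1/3236) = 5421/8090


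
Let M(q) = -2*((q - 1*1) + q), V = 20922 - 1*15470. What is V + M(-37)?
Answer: 5602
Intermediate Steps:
V = 5452 (V = 20922 - 15470 = 5452)
M(q) = 2 - 4*q (M(q) = -2*((q - 1) + q) = -2*((-1 + q) + q) = -2*(-1 + 2*q) = 2 - 4*q)
V + M(-37) = 5452 + (2 - 4*(-37)) = 5452 + (2 + 148) = 5452 + 150 = 5602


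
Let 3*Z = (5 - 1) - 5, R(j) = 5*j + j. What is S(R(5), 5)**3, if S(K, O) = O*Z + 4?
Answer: 343/27 ≈ 12.704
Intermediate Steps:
R(j) = 6*j
Z = -1/3 (Z = ((5 - 1) - 5)/3 = (4 - 5)/3 = (1/3)*(-1) = -1/3 ≈ -0.33333)
S(K, O) = 4 - O/3 (S(K, O) = O*(-1/3) + 4 = -O/3 + 4 = 4 - O/3)
S(R(5), 5)**3 = (4 - 1/3*5)**3 = (4 - 5/3)**3 = (7/3)**3 = 343/27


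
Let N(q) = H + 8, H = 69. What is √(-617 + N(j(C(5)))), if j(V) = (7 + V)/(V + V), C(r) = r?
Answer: 6*I*√15 ≈ 23.238*I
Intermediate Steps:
j(V) = (7 + V)/(2*V) (j(V) = (7 + V)/((2*V)) = (7 + V)*(1/(2*V)) = (7 + V)/(2*V))
N(q) = 77 (N(q) = 69 + 8 = 77)
√(-617 + N(j(C(5)))) = √(-617 + 77) = √(-540) = 6*I*√15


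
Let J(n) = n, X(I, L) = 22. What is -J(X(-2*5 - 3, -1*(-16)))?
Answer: -22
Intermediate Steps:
-J(X(-2*5 - 3, -1*(-16))) = -1*22 = -22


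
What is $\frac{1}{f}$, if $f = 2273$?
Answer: $\frac{1}{2273} \approx 0.00043995$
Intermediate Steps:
$\frac{1}{f} = \frac{1}{2273}$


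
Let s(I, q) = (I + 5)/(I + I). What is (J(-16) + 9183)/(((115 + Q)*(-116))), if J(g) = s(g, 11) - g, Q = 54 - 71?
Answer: -10151/12544 ≈ -0.80923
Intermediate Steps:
s(I, q) = (5 + I)/(2*I) (s(I, q) = (5 + I)/((2*I)) = (5 + I)*(1/(2*I)) = (5 + I)/(2*I))
Q = -17
J(g) = -g + (5 + g)/(2*g) (J(g) = (5 + g)/(2*g) - g = -g + (5 + g)/(2*g))
(J(-16) + 9183)/(((115 + Q)*(-116))) = ((1/2 - 1*(-16) + (5/2)/(-16)) + 9183)/(((115 - 17)*(-116))) = ((1/2 + 16 + (5/2)*(-1/16)) + 9183)/((98*(-116))) = ((1/2 + 16 - 5/32) + 9183)/(-11368) = (523/32 + 9183)*(-1/11368) = (294379/32)*(-1/11368) = -10151/12544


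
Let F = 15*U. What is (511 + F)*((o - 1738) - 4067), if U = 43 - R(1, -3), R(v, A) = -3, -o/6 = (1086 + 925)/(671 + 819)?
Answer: -5201240358/745 ≈ -6.9815e+6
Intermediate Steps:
o = -6033/745 (o = -6*(1086 + 925)/(671 + 819) = -12066/1490 = -6*2011/1490 = -6033/745 ≈ -8.0980)
U = 46 (U = 43 - 1*(-3) = 43 + 3 = 46)
F = 690 (F = 15*46 = 690)
(511 + F)*((o - 1738) - 4067) = (511 + 690)*((-6033/745 - 1738) - 4067) = 1201*(-1300843/745 - 4067) = 1201*(-4330758/745) = -5201240358/745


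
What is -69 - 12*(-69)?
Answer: 759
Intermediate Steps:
-69 - 12*(-69) = -69 + 828 = 759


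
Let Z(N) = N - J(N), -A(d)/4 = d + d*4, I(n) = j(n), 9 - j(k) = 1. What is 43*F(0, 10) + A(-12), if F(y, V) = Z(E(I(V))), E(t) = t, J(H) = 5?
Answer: 369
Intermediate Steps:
j(k) = 8 (j(k) = 9 - 1*1 = 9 - 1 = 8)
I(n) = 8
A(d) = -20*d (A(d) = -4*(d + d*4) = -4*(d + 4*d) = -20*d)
Z(N) = -5 + N (Z(N) = N - 1*5 = N - 5 = -5 + N)
F(y, V) = 3 (F(y, V) = -5 + 8 = 3)
43*F(0, 10) + A(-12) = 43*3 - 20*(-12) = 129 + 240 = 369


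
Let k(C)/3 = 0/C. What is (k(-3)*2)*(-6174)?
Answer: 0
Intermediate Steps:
k(C) = 0 (k(C) = 3*(0/C) = 3*0 = 0)
(k(-3)*2)*(-6174) = (0*2)*(-6174) = 0*(-6174) = 0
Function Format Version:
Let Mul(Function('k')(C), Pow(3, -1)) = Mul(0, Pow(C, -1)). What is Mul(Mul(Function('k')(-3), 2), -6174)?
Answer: 0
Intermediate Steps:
Function('k')(C) = 0 (Function('k')(C) = Mul(3, Mul(0, Pow(C, -1))) = Mul(3, 0) = 0)
Mul(Mul(Function('k')(-3), 2), -6174) = Mul(Mul(0, 2), -6174) = Mul(0, -6174) = 0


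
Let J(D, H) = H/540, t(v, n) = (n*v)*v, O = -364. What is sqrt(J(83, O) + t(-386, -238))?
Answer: I*sqrt(71808623565)/45 ≈ 5954.9*I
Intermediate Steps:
t(v, n) = n*v**2
J(D, H) = H/540 (J(D, H) = H*(1/540) = H/540)
sqrt(J(83, O) + t(-386, -238)) = sqrt((1/540)*(-364) - 238*(-386)**2) = sqrt(-91/135 - 238*148996) = sqrt(-91/135 - 35461048) = sqrt(-4787241571/135) = I*sqrt(71808623565)/45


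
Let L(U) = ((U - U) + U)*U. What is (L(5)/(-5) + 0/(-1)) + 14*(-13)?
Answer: -187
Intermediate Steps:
L(U) = U**2 (L(U) = (0 + U)*U = U*U = U**2)
(L(5)/(-5) + 0/(-1)) + 14*(-13) = (5**2/(-5) + 0/(-1)) + 14*(-13) = (25*(-1/5) + 0*(-1)) - 182 = (-5 + 0) - 182 = -5 - 182 = -187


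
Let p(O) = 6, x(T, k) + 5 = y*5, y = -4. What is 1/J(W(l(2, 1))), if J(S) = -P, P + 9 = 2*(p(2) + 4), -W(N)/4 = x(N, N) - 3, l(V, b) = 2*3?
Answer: -1/11 ≈ -0.090909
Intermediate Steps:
l(V, b) = 6
x(T, k) = -25 (x(T, k) = -5 - 4*5 = -5 - 20 = -25)
W(N) = 112 (W(N) = -4*(-25 - 3) = -4*(-28) = 112)
P = 11 (P = -9 + 2*(6 + 4) = -9 + 2*10 = -9 + 20 = 11)
J(S) = -11 (J(S) = -1*11 = -11)
1/J(W(l(2, 1))) = 1/(-11) = -1/11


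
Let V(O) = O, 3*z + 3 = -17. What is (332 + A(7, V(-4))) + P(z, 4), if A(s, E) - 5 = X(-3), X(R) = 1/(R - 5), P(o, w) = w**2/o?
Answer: 13379/40 ≈ 334.48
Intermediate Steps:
z = -20/3 (z = -1 + (1/3)*(-17) = -1 - 17/3 = -20/3 ≈ -6.6667)
P(o, w) = w**2/o
X(R) = 1/(-5 + R)
A(s, E) = 39/8 (A(s, E) = 5 + 1/(-5 - 3) = 5 + 1/(-8) = 5 - 1/8 = 39/8)
(332 + A(7, V(-4))) + P(z, 4) = (332 + 39/8) + 4**2/(-20/3) = 2695/8 - 3/20*16 = 2695/8 - 12/5 = 13379/40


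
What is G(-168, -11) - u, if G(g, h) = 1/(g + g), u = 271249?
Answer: -91139665/336 ≈ -2.7125e+5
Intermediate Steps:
G(g, h) = 1/(2*g)
G(-168, -11) - u = (½)/(-168) - 1*271249 = (½)*(-1/168) - 271249 = -1/336 - 271249 = -91139665/336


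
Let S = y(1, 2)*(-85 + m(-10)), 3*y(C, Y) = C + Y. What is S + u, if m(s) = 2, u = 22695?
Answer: 22612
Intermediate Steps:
y(C, Y) = C/3 + Y/3 (y(C, Y) = (C + Y)/3 = C/3 + Y/3)
S = -83 (S = ((⅓)*1 + (⅓)*2)*(-85 + 2) = (⅓ + ⅔)*(-83) = 1*(-83) = -83)
S + u = -83 + 22695 = 22612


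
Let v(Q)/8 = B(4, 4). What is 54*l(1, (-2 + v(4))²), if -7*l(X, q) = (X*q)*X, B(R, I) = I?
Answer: -48600/7 ≈ -6942.9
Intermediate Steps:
v(Q) = 32 (v(Q) = 8*4 = 32)
l(X, q) = -q*X²/7 (l(X, q) = -X*q*X/7 = -q*X²/7)
54*l(1, (-2 + v(4))²) = 54*(-⅐*(-2 + 32)²*1²) = 54*(-⅐*30²*1) = 54*(-⅐*900*1) = 54*(-900/7) = -48600/7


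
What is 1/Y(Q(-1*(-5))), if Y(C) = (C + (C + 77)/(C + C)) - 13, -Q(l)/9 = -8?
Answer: 144/8645 ≈ 0.016657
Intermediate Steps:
Q(l) = 72 (Q(l) = -9*(-8) = 72)
Y(C) = -13 + C + (77 + C)/(2*C) (Y(C) = (C + (77 + C)/((2*C))) - 13 = (C + (77 + C)*(1/(2*C))) - 13 = (C + (77 + C)/(2*C)) - 13 = -13 + C + (77 + C)/(2*C))
1/Y(Q(-1*(-5))) = 1/(-25/2 + 72 + (77/2)/72) = 1/(-25/2 + 72 + (77/2)*(1/72)) = 1/(-25/2 + 72 + 77/144) = 1/(8645/144) = 144/8645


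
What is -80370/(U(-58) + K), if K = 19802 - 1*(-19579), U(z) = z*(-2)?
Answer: -80370/39497 ≈ -2.0348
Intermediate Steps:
U(z) = -2*z
K = 39381 (K = 19802 + 19579 = 39381)
-80370/(U(-58) + K) = -80370/(-2*(-58) + 39381) = -80370/(116 + 39381) = -80370/39497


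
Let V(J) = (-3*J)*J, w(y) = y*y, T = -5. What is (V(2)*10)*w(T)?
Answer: -3000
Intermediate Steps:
w(y) = y²
V(J) = -3*J²
(V(2)*10)*w(T) = (-3*2²*10)*(-5)² = (-3*4*10)*25 = -12*10*25 = -120*25 = -3000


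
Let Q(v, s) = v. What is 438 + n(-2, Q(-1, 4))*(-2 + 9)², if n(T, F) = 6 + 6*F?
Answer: 438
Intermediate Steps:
438 + n(-2, Q(-1, 4))*(-2 + 9)² = 438 + (6 + 6*(-1))*(-2 + 9)² = 438 + (6 - 6)*7² = 438 + 0*49 = 438 + 0 = 438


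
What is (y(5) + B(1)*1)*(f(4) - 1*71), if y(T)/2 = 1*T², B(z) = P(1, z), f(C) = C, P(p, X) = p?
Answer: -3417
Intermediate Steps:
B(z) = 1
y(T) = 2*T² (y(T) = 2*(1*T²) = 2*T²)
(y(5) + B(1)*1)*(f(4) - 1*71) = (2*5² + 1*1)*(4 - 1*71) = (2*25 + 1)*(4 - 71) = (50 + 1)*(-67) = 51*(-67) = -3417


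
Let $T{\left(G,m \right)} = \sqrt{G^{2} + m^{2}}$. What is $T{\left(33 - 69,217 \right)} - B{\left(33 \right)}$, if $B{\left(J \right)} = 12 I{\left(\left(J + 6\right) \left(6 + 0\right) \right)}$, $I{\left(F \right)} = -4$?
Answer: $48 + \sqrt{48385} \approx 267.97$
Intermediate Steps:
$B{\left(J \right)} = -48$ ($B{\left(J \right)} = 12 \left(-4\right) = -48$)
$T{\left(33 - 69,217 \right)} - B{\left(33 \right)} = \sqrt{\left(33 - 69\right)^{2} + 217^{2}} - -48 = \sqrt{\left(33 - 69\right)^{2} + 47089} + 48 = \sqrt{\left(-36\right)^{2} + 47089} + 48 = \sqrt{1296 + 47089} + 48 = \sqrt{48385} + 48 = 48 + \sqrt{48385}$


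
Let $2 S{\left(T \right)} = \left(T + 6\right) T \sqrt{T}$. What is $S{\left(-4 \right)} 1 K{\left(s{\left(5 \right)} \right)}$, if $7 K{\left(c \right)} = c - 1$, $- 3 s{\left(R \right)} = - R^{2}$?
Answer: $- \frac{176 i}{21} \approx - 8.381 i$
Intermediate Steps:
$S{\left(T \right)} = \frac{T^{\frac{3}{2}} \left(6 + T\right)}{2}$ ($S{\left(T \right)} = \frac{\left(T + 6\right) T \sqrt{T}}{2} = \frac{\left(6 + T\right) T \sqrt{T}}{2} = \frac{T \left(6 + T\right) \sqrt{T}}{2} = \frac{T^{\frac{3}{2}} \left(6 + T\right)}{2}$)
$s{\left(R \right)} = \frac{R^{2}}{3}$ ($s{\left(R \right)} = - \frac{\left(-1\right) R^{2}}{3} = \frac{R^{2}}{3}$)
$K{\left(c \right)} = - \frac{1}{7} + \frac{c}{7}$ ($K{\left(c \right)} = \frac{c - 1}{7} = \frac{-1 + c}{7} = - \frac{1}{7} + \frac{c}{7}$)
$S{\left(-4 \right)} 1 K{\left(s{\left(5 \right)} \right)} = \frac{\left(-4\right)^{\frac{3}{2}} \left(6 - 4\right)}{2} \cdot 1 \left(- \frac{1}{7} + \frac{\frac{1}{3} \cdot 5^{2}}{7}\right) = \frac{1}{2} \left(- 8 i\right) 2 \cdot 1 \left(- \frac{1}{7} + \frac{\frac{1}{3} \cdot 25}{7}\right) = - 8 i 1 \left(- \frac{1}{7} + \frac{1}{7} \cdot \frac{25}{3}\right) = - 8 i \left(- \frac{1}{7} + \frac{25}{21}\right) = - 8 i \frac{22}{21} = - \frac{176 i}{21}$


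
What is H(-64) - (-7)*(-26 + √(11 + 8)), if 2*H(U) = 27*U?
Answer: -1046 + 7*√19 ≈ -1015.5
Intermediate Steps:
H(U) = 27*U/2 (H(U) = (27*U)/2 = 27*U/2)
H(-64) - (-7)*(-26 + √(11 + 8)) = (27/2)*(-64) - (-7)*(-26 + √(11 + 8)) = -864 - (-7)*(-26 + √19) = -864 - (182 - 7*√19) = -864 + (-182 + 7*√19) = -1046 + 7*√19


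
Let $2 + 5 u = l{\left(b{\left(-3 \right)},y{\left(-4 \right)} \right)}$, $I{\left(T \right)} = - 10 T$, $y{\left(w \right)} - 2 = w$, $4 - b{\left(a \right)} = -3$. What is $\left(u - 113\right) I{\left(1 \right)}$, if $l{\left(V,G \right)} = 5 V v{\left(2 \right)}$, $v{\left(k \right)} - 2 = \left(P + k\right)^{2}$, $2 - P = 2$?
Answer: $714$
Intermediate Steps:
$P = 0$ ($P = 2 - 2 = 0$)
$b{\left(a \right)} = 7$ ($b{\left(a \right)} = 4 - -3 = 4 + 3 = 7$)
$y{\left(w \right)} = 2 + w$
$v{\left(k \right)} = 2 + k^{2}$ ($v{\left(k \right)} = 2 + \left(0 + k\right)^{2} = 2 + k^{2}$)
$l{\left(V,G \right)} = 30 V$ ($l{\left(V,G \right)} = 5 V \left(2 + 2^{2}\right) = 5 V \left(2 + 4\right) = 5 V 6 = 30 V$)
$u = \frac{208}{5}$ ($u = - \frac{2}{5} + \frac{30 \cdot 7}{5} = - \frac{2}{5} + \frac{1}{5} \cdot 210 = - \frac{2}{5} + 42 = \frac{208}{5} \approx 41.6$)
$\left(u - 113\right) I{\left(1 \right)} = \left(\frac{208}{5} - 113\right) \left(\left(-10\right) 1\right) = \left(- \frac{357}{5}\right) \left(-10\right) = 714$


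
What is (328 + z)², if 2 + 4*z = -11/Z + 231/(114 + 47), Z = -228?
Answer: 47298864591889/439992576 ≈ 1.0750e+5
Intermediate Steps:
z = -2711/20976 (z = -½ + (-11/(-228) + 231/(114 + 47))/4 = -½ + (-11*(-1/228) + 231/161)/4 = -½ + (11/228 + 231*(1/161))/4 = -½ + (11/228 + 33/23)/4 = -½ + (¼)*(7777/5244) = -½ + 7777/20976 = -2711/20976 ≈ -0.12924)
(328 + z)² = (328 - 2711/20976)² = (6877417/20976)² = 47298864591889/439992576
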